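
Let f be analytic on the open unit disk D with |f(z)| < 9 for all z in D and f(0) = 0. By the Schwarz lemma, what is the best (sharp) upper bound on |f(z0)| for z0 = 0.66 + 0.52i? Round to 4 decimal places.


Step 1: g = f/9 maps D -> D with g(0) = 0, so by the Schwarz lemma |g(z)| <= |z|, i.e. |f(z)| <= 9|z|; this is sharp (f(z) = 9z).
Step 2: |z0|^2 = 0.66^2 + 0.52^2 = 0.706
Step 3: |z0| = sqrt(0.706) = 0.840238
Step 4: Best bound = 9 * |z0| = 9 * 0.840238 = 7.5621

7.5621


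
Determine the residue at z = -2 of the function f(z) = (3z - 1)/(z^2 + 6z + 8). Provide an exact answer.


Step 1: Q(z) = z^2 + 6z + 8 = (z + 2)(z + 4)
Step 2: Q'(z) = 2z + 6
Step 3: Q'(-2) = 2, P(-2) = -7
Step 4: Res = P(-2)/Q'(-2) = -7/2 = -7/2

-7/2


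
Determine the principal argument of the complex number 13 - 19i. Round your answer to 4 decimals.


Step 1: z = 13 - 19i
Step 2: arg(z) = atan2(-19, 13)
Step 3: arg(z) = -0.9707

-0.9707


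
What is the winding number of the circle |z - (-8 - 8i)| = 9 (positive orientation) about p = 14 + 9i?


Step 1: Center c = (-8, -8), radius = 9
Step 2: |p - c|^2 = 22^2 + 17^2 = 773
Step 3: r^2 = 81
Step 4: |p-c| > r so winding number = 0

0


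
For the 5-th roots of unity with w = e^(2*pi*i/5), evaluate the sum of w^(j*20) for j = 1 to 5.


Step 1: The sum sum_{j=1}^{n} w^(k*j) equals n if n | k, else 0.
Step 2: Here n = 5, k = 20
Step 3: Does n divide k? 5 | 20 -> True
Step 4: Sum = 5

5


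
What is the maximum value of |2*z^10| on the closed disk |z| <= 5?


Step 1: On |z| = 5, |f(z)| = 2 * |z|^10 = 2 * 5^10
Step 2: By maximum modulus principle, maximum is on boundary.
Step 3: Maximum = 2 * 9765625 = 19531250

19531250


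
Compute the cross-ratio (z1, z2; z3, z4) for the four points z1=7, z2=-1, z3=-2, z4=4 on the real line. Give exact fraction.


Step 1: (z1-z3)(z2-z4) = 9 * (-5) = -45
Step 2: (z1-z4)(z2-z3) = 3 * 1 = 3
Step 3: Cross-ratio = -45/3 = -15

-15


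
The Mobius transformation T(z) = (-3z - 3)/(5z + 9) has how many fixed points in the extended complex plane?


Step 1: Fixed points satisfy T(z) = z
Step 2: 5z^2 + 12z + 3 = 0
Step 3: Discriminant = 12^2 - 4*5*3 = 84
Step 4: Number of fixed points = 2

2


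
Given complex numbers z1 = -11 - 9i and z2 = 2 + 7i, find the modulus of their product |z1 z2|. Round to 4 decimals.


Step 1: |z1| = sqrt((-11)^2 + (-9)^2) = sqrt(202)
Step 2: |z2| = sqrt(2^2 + 7^2) = sqrt(53)
Step 3: |z1*z2| = |z1|*|z2| = sqrt(202) * sqrt(53) = sqrt(202 * 53) = sqrt(10706)
Step 4: = 103.4698

103.4698


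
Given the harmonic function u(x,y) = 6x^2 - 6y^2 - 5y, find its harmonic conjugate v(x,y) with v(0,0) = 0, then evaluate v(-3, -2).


Step 1: v_x = -u_y = 12y + 5
Step 2: v_y = u_x = 12x + 0
Step 3: v = 12xy + 5x + C
Step 4: v(0,0) = 0 => C = 0
Step 5: v(-3, -2) = 57

57


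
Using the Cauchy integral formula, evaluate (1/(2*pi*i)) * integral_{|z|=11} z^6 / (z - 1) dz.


Step 1: f(z) = z^6, a = 1 is inside |z| = 11
Step 2: By Cauchy integral formula: (1/(2pi*i)) * integral = f(a)
Step 3: f(1) = 1^6 = 1

1


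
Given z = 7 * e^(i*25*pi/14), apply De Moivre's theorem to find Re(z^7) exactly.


Step 1: By De Moivre's theorem, z^7 = 7^7 * e^(i*7*25*pi/14) = 823543 * (cos(25*pi/2) + i*sin(25*pi/2))
Step 2: |z|^7 = 7^7 = 823543
Step 3: Reduce the angle mod 2*pi: 25*pi/2 - 12*pi = pi/2
Step 4: cos(pi/2) = 0
Step 5: Re(z^7) = 823543 * 0 = 0

0


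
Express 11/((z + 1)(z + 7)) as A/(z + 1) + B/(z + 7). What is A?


Step 1: Multiply both sides by (z + 1) and set z = -1
Step 2: A = 11 / (-1 + 7)
Step 3: A = 11 / 6
Step 4: A = 11/6

11/6


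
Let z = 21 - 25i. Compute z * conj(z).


Step 1: conj(z) = 21 + 25i
Step 2: z * conj(z) = 21^2 + (-25)^2
Step 3: = 441 + 625 = 1066

1066


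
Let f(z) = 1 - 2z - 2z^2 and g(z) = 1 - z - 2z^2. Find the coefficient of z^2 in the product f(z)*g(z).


Step 1: z^2 term in f*g comes from: (1)*(-2z^2) + (-2z)*(-z) + (-2z^2)*(1)
Step 2: = -2 + 2 - 2
Step 3: = -2

-2


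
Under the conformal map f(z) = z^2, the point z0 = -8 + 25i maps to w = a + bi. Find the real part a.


Step 1: z0 = -8 + 25i
Step 2: z0^2 = (-8)^2 - 25^2 - 400i
Step 3: real part = 64 - 625 = -561

-561


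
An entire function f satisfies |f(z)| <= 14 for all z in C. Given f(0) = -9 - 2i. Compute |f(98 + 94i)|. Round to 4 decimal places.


Step 1: By Liouville's theorem, a bounded entire function is constant.
Step 2: f(z) = f(0) = -9 - 2i for all z.
Step 3: |f(w)| = |-9 - 2i| = sqrt(81 + 4)
Step 4: = 9.2195

9.2195


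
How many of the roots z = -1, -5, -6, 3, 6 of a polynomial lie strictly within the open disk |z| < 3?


Step 1: Check each root:
  z = -1: |-1| = 1 < 3
  z = -5: |-5| = 5 >= 3
  z = -6: |-6| = 6 >= 3
  z = 3: |3| = 3 >= 3
  z = 6: |6| = 6 >= 3
Step 2: Count = 1

1


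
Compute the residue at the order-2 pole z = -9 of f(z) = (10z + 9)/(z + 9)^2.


Step 1: Pole of order 2 at z = -9
Step 2: Res = lim d/dz [(z + 9)^2 * f(z)] as z -> -9
Step 3: (z + 9)^2 * f(z) = 10z + 9
Step 4: d/dz[10z + 9] = 10

10


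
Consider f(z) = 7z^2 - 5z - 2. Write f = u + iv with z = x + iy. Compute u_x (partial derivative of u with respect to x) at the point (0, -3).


Step 1: f(z) = 7(x+iy)^2 - 5(x+iy) - 2
Step 2: u = 7(x^2 - y^2) - 5x - 2
Step 3: u_x = 14x - 5
Step 4: At (0, -3): u_x = 0 - 5 = -5

-5


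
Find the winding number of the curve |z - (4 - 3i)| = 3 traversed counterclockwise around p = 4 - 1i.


Step 1: Center c = (4, -3), radius = 3
Step 2: |p - c|^2 = 0^2 + 2^2 = 4
Step 3: r^2 = 9
Step 4: |p-c| < r so winding number = 1

1


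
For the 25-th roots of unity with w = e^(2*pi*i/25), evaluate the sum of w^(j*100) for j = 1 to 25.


Step 1: The sum sum_{j=1}^{n} w^(k*j) equals n if n | k, else 0.
Step 2: Here n = 25, k = 100
Step 3: Does n divide k? 25 | 100 -> True
Step 4: Sum = 25

25


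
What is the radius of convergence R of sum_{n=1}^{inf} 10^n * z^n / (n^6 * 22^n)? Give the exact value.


Step 1: General term a_n = 10^n / (n^6 * 22^n)
Step 2: By the root test, |a_n|^(1/n) = 10 / (n^(6/n) * 22) -> 10/22 as n -> infinity (since n^(6/n) -> 1)
Step 3: R = 1/lim|a_n|^(1/n) = 22/10 = 11/5

11/5


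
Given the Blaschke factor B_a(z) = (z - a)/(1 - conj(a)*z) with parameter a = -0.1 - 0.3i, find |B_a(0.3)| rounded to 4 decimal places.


Step 1: Numerator z0 - a = 0.3 - (-0.1 - 0.3i) = 0.4 + 0.3i
Step 2: Denominator 1 - conj(a)*z0 = 1 - (-0.1 + 0.3i)*0.3 = 1.03 - 0.09i
Step 3: |z0 - a|^2 = 0.4^2 + 0.3^2 = 0.25; |1 - conj(a)*z0|^2 = 1.03^2 + (-0.09)^2 = 1.069
Step 4: |B_a(0.3)| = sqrt(0.25 / 1.069) = sqrt(0.233863)
Step 5: = 0.4836

0.4836


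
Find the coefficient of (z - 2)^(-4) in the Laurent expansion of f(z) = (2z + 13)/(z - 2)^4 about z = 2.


Step 1: Write the numerator in powers of (z - 2): 2z + 13 = 2(z - 2) + (2*2 + 13) = 2(z - 2) + 17
Step 2: Divide by (z - 2)^4: f(z) = 17(z - 2)^(-4) + 2(z - 2)^(-3)
Step 3: This finite sum is the Laurent series of f about z = 2.
Step 4: Coefficient of (z - 2)^(-4) = 2*2 + 13 = 17

17


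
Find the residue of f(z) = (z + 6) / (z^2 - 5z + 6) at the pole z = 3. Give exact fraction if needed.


Step 1: Q(z) = z^2 - 5z + 6 = (z - 3)(z - 2)
Step 2: Q'(z) = 2z - 5
Step 3: Q'(3) = 1, P(3) = 9
Step 4: Res = P(3)/Q'(3) = 9/1 = 9

9


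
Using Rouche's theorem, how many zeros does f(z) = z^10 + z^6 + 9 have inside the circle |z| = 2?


Step 1: On |z| = 2 the three terms have sizes |z^10| = 2^10 = 1024, |z^6| = 2^6 = 64, |9| = 9
Step 2: The dominant term is g(z) = z^10; let h(z) = z^6 + 9 so f = g + h
Step 3: On |z| = 2: |g| = 1024 and |h| <= 64 + 9 = 73
Step 4: Since 1024 > 73, |h| < |g| on |z| = 2, so by Rouche f has the same number of zeros as g inside |z| < 2
Step 5: g(z) = z^10 has 10 zeros (all at the origin) inside |z| < 2. Answer = 10

10


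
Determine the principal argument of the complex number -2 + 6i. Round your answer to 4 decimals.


Step 1: z = -2 + 6i
Step 2: arg(z) = atan2(6, -2)
Step 3: arg(z) = 1.8925

1.8925


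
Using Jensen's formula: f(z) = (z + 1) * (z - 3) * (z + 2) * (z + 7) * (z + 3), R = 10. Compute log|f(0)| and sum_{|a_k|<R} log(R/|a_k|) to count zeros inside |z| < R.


Jensen's formula: (1/2pi)*integral log|f(Re^it)|dt = log|f(0)| + sum_{|a_k|<R} log(R/|a_k|)
Step 1: f(0) = 1 * (-3) * 2 * 7 * 3 = -126
Step 2: log|f(0)| = log|-1| + log|3| + log|-2| + log|-7| + log|-3| = 4.8363
Step 3: Zeros inside |z| < 10: -1, 3, -2, -7, -3
Step 4: Jensen sum = log(10/1) + log(10/3) + log(10/2) + log(10/7) + log(10/3) = 6.6766
Step 5: n(R) = number of terms in the Jensen sum = count of zeros inside |z| < 10 = 5

5


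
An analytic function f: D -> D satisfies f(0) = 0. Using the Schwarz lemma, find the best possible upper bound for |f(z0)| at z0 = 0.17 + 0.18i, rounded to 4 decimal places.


Step 1: Schwarz lemma: if f: D -> D is analytic with f(0) = 0, then |f(z)| <= |z| for all z in D, and this is sharp (f(z) = z).
Step 2: |z0|^2 = 0.17^2 + 0.18^2 = 0.0613
Step 3: |z0| = sqrt(0.0613) = 0.247588
Step 4: Best bound = |z0| = 0.2476

0.2476


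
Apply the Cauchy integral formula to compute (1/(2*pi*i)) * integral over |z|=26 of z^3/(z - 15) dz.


Step 1: f(z) = z^3, a = 15 is inside |z| = 26
Step 2: By Cauchy integral formula: (1/(2pi*i)) * integral = f(a)
Step 3: f(15) = 15^3 = 3375

3375


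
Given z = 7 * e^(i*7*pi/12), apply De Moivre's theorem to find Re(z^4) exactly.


Step 1: By De Moivre's theorem, z^4 = 7^4 * e^(i*4*7*pi/12) = 2401 * (cos(7*pi/3) + i*sin(7*pi/3))
Step 2: |z|^4 = 7^4 = 2401
Step 3: Reduce the angle mod 2*pi: 7*pi/3 - 2*pi = pi/3
Step 4: cos(pi/3) = 1/2
Step 5: Re(z^4) = 2401 * 1/2 = 2401/2

2401/2


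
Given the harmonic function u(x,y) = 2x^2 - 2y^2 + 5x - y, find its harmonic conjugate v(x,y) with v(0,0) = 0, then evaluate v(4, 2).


Step 1: v_x = -u_y = 4y + 1
Step 2: v_y = u_x = 4x + 5
Step 3: v = 4xy + x + 5y + C
Step 4: v(0,0) = 0 => C = 0
Step 5: v(4, 2) = 46

46


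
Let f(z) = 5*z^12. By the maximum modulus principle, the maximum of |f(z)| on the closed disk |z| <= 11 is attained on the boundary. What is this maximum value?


Step 1: On |z| = 11, |f(z)| = 5 * |z|^12 = 5 * 11^12
Step 2: By maximum modulus principle, maximum is on boundary.
Step 3: Maximum = 5 * 3138428376721 = 15692141883605

15692141883605


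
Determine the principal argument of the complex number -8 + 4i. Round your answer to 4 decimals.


Step 1: z = -8 + 4i
Step 2: arg(z) = atan2(4, -8)
Step 3: arg(z) = 2.6779

2.6779


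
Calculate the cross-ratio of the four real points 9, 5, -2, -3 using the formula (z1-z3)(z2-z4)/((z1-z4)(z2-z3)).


Step 1: (z1-z3)(z2-z4) = 11 * 8 = 88
Step 2: (z1-z4)(z2-z3) = 12 * 7 = 84
Step 3: Cross-ratio = 88/84 = 22/21

22/21


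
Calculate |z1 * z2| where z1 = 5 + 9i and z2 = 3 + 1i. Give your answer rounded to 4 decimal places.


Step 1: |z1| = sqrt(5^2 + 9^2) = sqrt(106)
Step 2: |z2| = sqrt(3^2 + 1^2) = sqrt(10)
Step 3: |z1*z2| = |z1|*|z2| = sqrt(106) * sqrt(10) = sqrt(106 * 10) = sqrt(1060)
Step 4: = 32.5576

32.5576


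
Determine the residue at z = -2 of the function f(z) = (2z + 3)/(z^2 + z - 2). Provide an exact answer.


Step 1: Q(z) = z^2 + z - 2 = (z + 2)(z - 1)
Step 2: Q'(z) = 2z + 1
Step 3: Q'(-2) = -3, P(-2) = -1
Step 4: Res = P(-2)/Q'(-2) = -1/(-3) = 1/3

1/3


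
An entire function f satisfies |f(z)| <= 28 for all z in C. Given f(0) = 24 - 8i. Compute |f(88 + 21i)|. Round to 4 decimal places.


Step 1: By Liouville's theorem, a bounded entire function is constant.
Step 2: f(z) = f(0) = 24 - 8i for all z.
Step 3: |f(w)| = |24 - 8i| = sqrt(576 + 64)
Step 4: = 25.2982

25.2982


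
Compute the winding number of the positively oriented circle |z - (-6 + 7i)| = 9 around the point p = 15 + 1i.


Step 1: Center c = (-6, 7), radius = 9
Step 2: |p - c|^2 = 21^2 + (-6)^2 = 477
Step 3: r^2 = 81
Step 4: |p-c| > r so winding number = 0

0


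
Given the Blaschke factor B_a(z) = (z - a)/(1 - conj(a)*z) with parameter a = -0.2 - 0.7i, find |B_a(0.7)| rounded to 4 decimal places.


Step 1: Numerator z0 - a = 0.7 - (-0.2 - 0.7i) = 0.9 + 0.7i
Step 2: Denominator 1 - conj(a)*z0 = 1 - (-0.2 + 0.7i)*0.7 = 1.14 - 0.49i
Step 3: |z0 - a|^2 = 0.9^2 + 0.7^2 = 1.3; |1 - conj(a)*z0|^2 = 1.14^2 + (-0.49)^2 = 1.5397
Step 4: |B_a(0.7)| = sqrt(1.3 / 1.5397) = sqrt(0.84432)
Step 5: = 0.9189

0.9189


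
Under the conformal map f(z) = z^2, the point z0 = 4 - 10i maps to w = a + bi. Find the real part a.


Step 1: z0 = 4 - 10i
Step 2: z0^2 = 4^2 - (-10)^2 - 80i
Step 3: real part = 16 - 100 = -84

-84


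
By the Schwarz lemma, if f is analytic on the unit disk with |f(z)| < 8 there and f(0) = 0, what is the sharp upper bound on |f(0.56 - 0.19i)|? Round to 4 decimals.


Step 1: g = f/8 maps D -> D with g(0) = 0, so by the Schwarz lemma |g(z)| <= |z|, i.e. |f(z)| <= 8|z|; this is sharp (f(z) = 8z).
Step 2: |z0|^2 = 0.56^2 + (-0.19)^2 = 0.3497
Step 3: |z0| = sqrt(0.3497) = 0.591354
Step 4: Best bound = 8 * |z0| = 8 * 0.591354 = 4.7308

4.7308


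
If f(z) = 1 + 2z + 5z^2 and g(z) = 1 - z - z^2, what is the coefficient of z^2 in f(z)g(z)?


Step 1: z^2 term in f*g comes from: (1)*(-z^2) + (2z)*(-z) + (5z^2)*(1)
Step 2: = -1 - 2 + 5
Step 3: = 2

2


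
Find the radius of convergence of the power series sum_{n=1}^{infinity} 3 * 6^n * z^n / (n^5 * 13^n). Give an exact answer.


Step 1: General term a_n = 3 * 6^n / (n^5 * 13^n)
Step 2: By the root test, |a_n|^(1/n) = 3^(1/n) * 6 / (n^(5/n) * 13) -> 6/13 as n -> infinity (since 3^(1/n) -> 1 and n^(5/n) -> 1)
Step 3: R = 1/lim|a_n|^(1/n) = 13/6

13/6


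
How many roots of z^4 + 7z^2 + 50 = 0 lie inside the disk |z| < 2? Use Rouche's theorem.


Step 1: On |z| = 2 the three terms have sizes |z^4| = 2^4 = 16, |7z^2| = 7*2^2 = 28, |50| = 50
Step 2: The dominant term is g(z) = 50; let h(z) = z^4 + 7z^2 so f = g + h
Step 3: On |z| = 2: |g| = 50 and |h| <= 16 + 28 = 44
Step 4: Since 50 > 44, |h| < |g| on |z| = 2, so by Rouche f has the same number of zeros as g inside |z| < 2
Step 5: g(z) = 50 is a nonzero constant with no zeros inside |z| < 2. Answer = 0

0


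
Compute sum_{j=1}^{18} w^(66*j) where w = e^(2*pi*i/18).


Step 1: The sum sum_{j=1}^{n} w^(k*j) equals n if n | k, else 0.
Step 2: Here n = 18, k = 66
Step 3: Does n divide k? 18 | 66 -> False
Step 4: Sum = 0

0


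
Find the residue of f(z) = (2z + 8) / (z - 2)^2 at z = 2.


Step 1: Pole of order 2 at z = 2
Step 2: Res = lim d/dz [(z - 2)^2 * f(z)] as z -> 2
Step 3: (z - 2)^2 * f(z) = 2z + 8
Step 4: d/dz[2z + 8] = 2

2


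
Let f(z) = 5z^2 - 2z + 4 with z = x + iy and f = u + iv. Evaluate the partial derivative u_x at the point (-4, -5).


Step 1: f(z) = 5(x+iy)^2 - 2(x+iy) + 4
Step 2: u = 5(x^2 - y^2) - 2x + 4
Step 3: u_x = 10x - 2
Step 4: At (-4, -5): u_x = -40 - 2 = -42

-42


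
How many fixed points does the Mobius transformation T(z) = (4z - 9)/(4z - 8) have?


Step 1: Fixed points satisfy T(z) = z
Step 2: 4z^2 - 12z + 9 = 0
Step 3: Discriminant = (-12)^2 - 4*4*9 = 0
Step 4: Number of fixed points = 1

1


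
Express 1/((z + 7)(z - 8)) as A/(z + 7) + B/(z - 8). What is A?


Step 1: Multiply both sides by (z + 7) and set z = -7
Step 2: A = 1 / (-7 - 8)
Step 3: A = 1 / (-15)
Step 4: A = -1/15

-1/15


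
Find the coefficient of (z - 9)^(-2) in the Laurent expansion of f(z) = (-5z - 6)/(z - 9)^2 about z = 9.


Step 1: Write the numerator in powers of (z - 9): -5z - 6 = -5(z - 9) + (-5*9 - 6) = -5(z - 9) - 51
Step 2: Divide by (z - 9)^2: f(z) = -51(z - 9)^(-2) - 5(z - 9)^(-1)
Step 3: This finite sum is the Laurent series of f about z = 9.
Step 4: Coefficient of (z - 9)^(-2) = -5*9 - 6 = -51

-51


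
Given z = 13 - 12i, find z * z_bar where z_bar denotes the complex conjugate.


Step 1: conj(z) = 13 + 12i
Step 2: z * conj(z) = 13^2 + (-12)^2
Step 3: = 169 + 144 = 313

313


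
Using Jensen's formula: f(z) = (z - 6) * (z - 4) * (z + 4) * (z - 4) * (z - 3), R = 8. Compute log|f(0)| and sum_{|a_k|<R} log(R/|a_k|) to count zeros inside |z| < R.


Jensen's formula: (1/2pi)*integral log|f(Re^it)|dt = log|f(0)| + sum_{|a_k|<R} log(R/|a_k|)
Step 1: f(0) = (-6) * (-4) * 4 * (-4) * (-3) = 1152
Step 2: log|f(0)| = log|6| + log|4| + log|-4| + log|4| + log|3| = 7.0493
Step 3: Zeros inside |z| < 8: 6, 4, -4, 4, 3
Step 4: Jensen sum = log(8/6) + log(8/4) + log(8/4) + log(8/4) + log(8/3) = 3.348
Step 5: n(R) = number of terms in the Jensen sum = count of zeros inside |z| < 8 = 5

5


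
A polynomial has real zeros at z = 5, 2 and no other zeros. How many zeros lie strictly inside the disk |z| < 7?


Step 1: Check each root:
  z = 5: |5| = 5 < 7
  z = 2: |2| = 2 < 7
Step 2: Count = 2

2


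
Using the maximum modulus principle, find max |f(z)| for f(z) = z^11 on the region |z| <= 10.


Step 1: On |z| = 10, |f(z)| = |z|^11 = 10^11
Step 2: By maximum modulus principle, maximum is on boundary.
Step 3: Maximum = 100000000000 = 100000000000

100000000000


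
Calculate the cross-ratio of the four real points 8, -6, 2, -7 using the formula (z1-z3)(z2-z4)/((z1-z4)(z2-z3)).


Step 1: (z1-z3)(z2-z4) = 6 * 1 = 6
Step 2: (z1-z4)(z2-z3) = 15 * (-8) = -120
Step 3: Cross-ratio = -6/120 = -1/20

-1/20


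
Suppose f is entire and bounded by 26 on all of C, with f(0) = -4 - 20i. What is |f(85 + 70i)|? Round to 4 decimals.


Step 1: By Liouville's theorem, a bounded entire function is constant.
Step 2: f(z) = f(0) = -4 - 20i for all z.
Step 3: |f(w)| = |-4 - 20i| = sqrt(16 + 400)
Step 4: = 20.3961

20.3961


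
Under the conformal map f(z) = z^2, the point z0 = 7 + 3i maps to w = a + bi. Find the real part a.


Step 1: z0 = 7 + 3i
Step 2: z0^2 = 7^2 - 3^2 + 42i
Step 3: real part = 49 - 9 = 40

40


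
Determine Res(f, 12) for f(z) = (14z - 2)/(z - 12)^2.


Step 1: Pole of order 2 at z = 12
Step 2: Res = lim d/dz [(z - 12)^2 * f(z)] as z -> 12
Step 3: (z - 12)^2 * f(z) = 14z - 2
Step 4: d/dz[14z - 2] = 14

14


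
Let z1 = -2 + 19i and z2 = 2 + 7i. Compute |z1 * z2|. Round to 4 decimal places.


Step 1: |z1| = sqrt((-2)^2 + 19^2) = sqrt(365)
Step 2: |z2| = sqrt(2^2 + 7^2) = sqrt(53)
Step 3: |z1*z2| = |z1|*|z2| = sqrt(365) * sqrt(53) = sqrt(365 * 53) = sqrt(19345)
Step 4: = 139.0863

139.0863


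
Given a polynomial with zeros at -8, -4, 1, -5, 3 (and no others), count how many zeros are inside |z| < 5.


Step 1: Check each root:
  z = -8: |-8| = 8 >= 5
  z = -4: |-4| = 4 < 5
  z = 1: |1| = 1 < 5
  z = -5: |-5| = 5 >= 5
  z = 3: |3| = 3 < 5
Step 2: Count = 3

3


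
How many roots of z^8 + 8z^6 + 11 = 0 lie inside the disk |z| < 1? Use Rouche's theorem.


Step 1: On |z| = 1 the three terms have sizes |z^8| = 1^8 = 1, |8z^6| = 8*1^6 = 8, |11| = 11
Step 2: The dominant term is g(z) = 11; let h(z) = z^8 + 8z^6 so f = g + h
Step 3: On |z| = 1: |g| = 11 and |h| <= 1 + 8 = 9
Step 4: Since 11 > 9, |h| < |g| on |z| = 1, so by Rouche f has the same number of zeros as g inside |z| < 1
Step 5: g(z) = 11 is a nonzero constant with no zeros inside |z| < 1. Answer = 0

0


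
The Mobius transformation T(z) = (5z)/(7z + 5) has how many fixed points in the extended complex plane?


Step 1: Fixed points satisfy T(z) = z
Step 2: 7z^2 = 0
Step 3: Discriminant = 0^2 - 4*7*0 = 0
Step 4: Number of fixed points = 1

1


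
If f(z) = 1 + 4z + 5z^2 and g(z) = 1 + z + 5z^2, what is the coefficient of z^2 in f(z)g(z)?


Step 1: z^2 term in f*g comes from: (1)*(5z^2) + (4z)*(z) + (5z^2)*(1)
Step 2: = 5 + 4 + 5
Step 3: = 14

14


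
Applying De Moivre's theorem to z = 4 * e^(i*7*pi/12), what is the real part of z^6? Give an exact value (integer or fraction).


Step 1: By De Moivre's theorem, z^6 = 4^6 * e^(i*6*7*pi/12) = 4096 * (cos(7*pi/2) + i*sin(7*pi/2))
Step 2: |z|^6 = 4^6 = 4096
Step 3: Reduce the angle mod 2*pi: 7*pi/2 - 2*pi = 3*pi/2
Step 4: cos(3*pi/2) = 0
Step 5: Re(z^6) = 4096 * 0 = 0

0


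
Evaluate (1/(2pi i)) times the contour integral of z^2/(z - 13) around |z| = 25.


Step 1: f(z) = z^2, a = 13 is inside |z| = 25
Step 2: By Cauchy integral formula: (1/(2pi*i)) * integral = f(a)
Step 3: f(13) = 13^2 = 169

169


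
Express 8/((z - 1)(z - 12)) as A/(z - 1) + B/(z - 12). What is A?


Step 1: Multiply both sides by (z - 1) and set z = 1
Step 2: A = 8 / (1 - 12)
Step 3: A = 8 / (-11)
Step 4: A = -8/11

-8/11


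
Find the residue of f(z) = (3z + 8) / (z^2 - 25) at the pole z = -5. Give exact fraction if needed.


Step 1: Q(z) = z^2 - 25 = (z + 5)(z - 5)
Step 2: Q'(z) = 2z
Step 3: Q'(-5) = -10, P(-5) = -7
Step 4: Res = P(-5)/Q'(-5) = -7/(-10) = 7/10

7/10


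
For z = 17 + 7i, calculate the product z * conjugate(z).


Step 1: conj(z) = 17 - 7i
Step 2: z * conj(z) = 17^2 + 7^2
Step 3: = 289 + 49 = 338

338


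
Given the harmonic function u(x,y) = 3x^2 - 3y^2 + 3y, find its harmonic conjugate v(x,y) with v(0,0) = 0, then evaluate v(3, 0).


Step 1: v_x = -u_y = 6y - 3
Step 2: v_y = u_x = 6x + 0
Step 3: v = 6xy - 3x + C
Step 4: v(0,0) = 0 => C = 0
Step 5: v(3, 0) = -9

-9


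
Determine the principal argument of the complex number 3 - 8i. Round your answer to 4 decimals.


Step 1: z = 3 - 8i
Step 2: arg(z) = atan2(-8, 3)
Step 3: arg(z) = -1.212

-1.212


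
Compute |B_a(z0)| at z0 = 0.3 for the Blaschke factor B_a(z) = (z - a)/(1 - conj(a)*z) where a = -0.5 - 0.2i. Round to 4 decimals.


Step 1: Numerator z0 - a = 0.3 - (-0.5 - 0.2i) = 0.8 + 0.2i
Step 2: Denominator 1 - conj(a)*z0 = 1 - (-0.5 + 0.2i)*0.3 = 1.15 - 0.06i
Step 3: |z0 - a|^2 = 0.8^2 + 0.2^2 = 0.68; |1 - conj(a)*z0|^2 = 1.15^2 + (-0.06)^2 = 1.3261
Step 4: |B_a(0.3)| = sqrt(0.68 / 1.3261) = sqrt(0.512782)
Step 5: = 0.7161

0.7161


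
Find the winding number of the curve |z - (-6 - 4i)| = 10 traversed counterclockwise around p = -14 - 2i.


Step 1: Center c = (-6, -4), radius = 10
Step 2: |p - c|^2 = (-8)^2 + 2^2 = 68
Step 3: r^2 = 100
Step 4: |p-c| < r so winding number = 1

1


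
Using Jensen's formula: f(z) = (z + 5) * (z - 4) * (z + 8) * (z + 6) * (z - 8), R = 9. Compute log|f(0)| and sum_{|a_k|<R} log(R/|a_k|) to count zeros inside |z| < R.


Jensen's formula: (1/2pi)*integral log|f(Re^it)|dt = log|f(0)| + sum_{|a_k|<R} log(R/|a_k|)
Step 1: f(0) = 5 * (-4) * 8 * 6 * (-8) = 7680
Step 2: log|f(0)| = log|-5| + log|4| + log|-8| + log|-6| + log|8| = 8.9464
Step 3: Zeros inside |z| < 9: -5, 4, -8, -6, 8
Step 4: Jensen sum = log(9/5) + log(9/4) + log(9/8) + log(9/6) + log(9/8) = 2.0397
Step 5: n(R) = number of terms in the Jensen sum = count of zeros inside |z| < 9 = 5

5


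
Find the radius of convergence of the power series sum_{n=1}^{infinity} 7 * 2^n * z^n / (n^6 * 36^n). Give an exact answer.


Step 1: General term a_n = 7 * 2^n / (n^6 * 36^n)
Step 2: By the root test, |a_n|^(1/n) = 7^(1/n) * 2 / (n^(6/n) * 36) -> 2/36 as n -> infinity (since 7^(1/n) -> 1 and n^(6/n) -> 1)
Step 3: R = 1/lim|a_n|^(1/n) = 36/2 = 18

18


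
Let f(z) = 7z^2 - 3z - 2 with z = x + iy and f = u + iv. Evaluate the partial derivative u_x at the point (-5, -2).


Step 1: f(z) = 7(x+iy)^2 - 3(x+iy) - 2
Step 2: u = 7(x^2 - y^2) - 3x - 2
Step 3: u_x = 14x - 3
Step 4: At (-5, -2): u_x = -70 - 3 = -73

-73


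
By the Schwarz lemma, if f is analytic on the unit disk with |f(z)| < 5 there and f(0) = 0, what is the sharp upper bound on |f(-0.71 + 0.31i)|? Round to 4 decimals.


Step 1: g = f/5 maps D -> D with g(0) = 0, so by the Schwarz lemma |g(z)| <= |z|, i.e. |f(z)| <= 5|z|; this is sharp (f(z) = 5z).
Step 2: |z0|^2 = (-0.71)^2 + 0.31^2 = 0.6002
Step 3: |z0| = sqrt(0.6002) = 0.774726
Step 4: Best bound = 5 * |z0| = 5 * 0.774726 = 3.8736

3.8736


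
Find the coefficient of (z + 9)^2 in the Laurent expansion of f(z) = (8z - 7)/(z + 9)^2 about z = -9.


Step 1: Write the numerator in powers of (z + 9): 8z - 7 = 8(z + 9) + (8*(-9) - 7) = 8(z + 9) - 79
Step 2: Divide by (z + 9)^2: f(z) = -79(z + 9)^(-2) + 8(z + 9)^(-1)
Step 3: This finite sum is the Laurent series of f about z = -9.
Step 4: Only the powers -2 and -1 appear, so the coefficient of (z + 9)^2 = 0

0


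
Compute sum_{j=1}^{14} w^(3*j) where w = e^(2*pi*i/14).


Step 1: The sum sum_{j=1}^{n} w^(k*j) equals n if n | k, else 0.
Step 2: Here n = 14, k = 3
Step 3: Does n divide k? 14 | 3 -> False
Step 4: Sum = 0

0


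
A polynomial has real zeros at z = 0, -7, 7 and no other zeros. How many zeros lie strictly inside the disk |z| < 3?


Step 1: Check each root:
  z = 0: |0| = 0 < 3
  z = -7: |-7| = 7 >= 3
  z = 7: |7| = 7 >= 3
Step 2: Count = 1

1


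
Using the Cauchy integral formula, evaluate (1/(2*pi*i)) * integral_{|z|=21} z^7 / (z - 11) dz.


Step 1: f(z) = z^7, a = 11 is inside |z| = 21
Step 2: By Cauchy integral formula: (1/(2pi*i)) * integral = f(a)
Step 3: f(11) = 11^7 = 19487171

19487171


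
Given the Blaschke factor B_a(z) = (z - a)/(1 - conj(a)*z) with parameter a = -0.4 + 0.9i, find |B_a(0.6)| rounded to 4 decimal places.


Step 1: Numerator z0 - a = 0.6 - (-0.4 + 0.9i) = 1 - 0.9i
Step 2: Denominator 1 - conj(a)*z0 = 1 - (-0.4 - 0.9i)*0.6 = 1.24 + 0.54i
Step 3: |z0 - a|^2 = 1^2 + (-0.9)^2 = 1.81; |1 - conj(a)*z0|^2 = 1.24^2 + 0.54^2 = 1.8292
Step 4: |B_a(0.6)| = sqrt(1.81 / 1.8292) = sqrt(0.989504)
Step 5: = 0.9947

0.9947


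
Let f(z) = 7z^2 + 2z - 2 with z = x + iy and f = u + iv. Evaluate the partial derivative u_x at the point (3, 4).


Step 1: f(z) = 7(x+iy)^2 + 2(x+iy) - 2
Step 2: u = 7(x^2 - y^2) + 2x - 2
Step 3: u_x = 14x + 2
Step 4: At (3, 4): u_x = 42 + 2 = 44

44


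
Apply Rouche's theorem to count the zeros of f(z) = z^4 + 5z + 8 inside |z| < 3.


Step 1: On |z| = 3 the three terms have sizes |z^4| = 3^4 = 81, |5z| = 5*3 = 15, |8| = 8
Step 2: The dominant term is g(z) = z^4; let h(z) = 5z + 8 so f = g + h
Step 3: On |z| = 3: |g| = 81 and |h| <= 15 + 8 = 23
Step 4: Since 81 > 23, |h| < |g| on |z| = 3, so by Rouche f has the same number of zeros as g inside |z| < 3
Step 5: g(z) = z^4 has 4 zeros (all at the origin) inside |z| < 3. Answer = 4

4


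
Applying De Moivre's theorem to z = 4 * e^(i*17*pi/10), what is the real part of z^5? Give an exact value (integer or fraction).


Step 1: By De Moivre's theorem, z^5 = 4^5 * e^(i*5*17*pi/10) = 1024 * (cos(17*pi/2) + i*sin(17*pi/2))
Step 2: |z|^5 = 4^5 = 1024
Step 3: Reduce the angle mod 2*pi: 17*pi/2 - 8*pi = pi/2
Step 4: cos(pi/2) = 0
Step 5: Re(z^5) = 1024 * 0 = 0

0


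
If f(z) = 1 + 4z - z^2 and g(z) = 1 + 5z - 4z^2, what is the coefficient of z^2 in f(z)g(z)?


Step 1: z^2 term in f*g comes from: (1)*(-4z^2) + (4z)*(5z) + (-z^2)*(1)
Step 2: = -4 + 20 - 1
Step 3: = 15

15


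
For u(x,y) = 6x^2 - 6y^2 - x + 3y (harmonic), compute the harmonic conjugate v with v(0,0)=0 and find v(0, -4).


Step 1: v_x = -u_y = 12y - 3
Step 2: v_y = u_x = 12x - 1
Step 3: v = 12xy - 3x - y + C
Step 4: v(0,0) = 0 => C = 0
Step 5: v(0, -4) = 4

4


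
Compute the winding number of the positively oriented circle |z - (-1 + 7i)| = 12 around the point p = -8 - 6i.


Step 1: Center c = (-1, 7), radius = 12
Step 2: |p - c|^2 = (-7)^2 + (-13)^2 = 218
Step 3: r^2 = 144
Step 4: |p-c| > r so winding number = 0

0


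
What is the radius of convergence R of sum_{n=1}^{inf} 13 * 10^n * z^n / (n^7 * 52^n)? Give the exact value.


Step 1: General term a_n = 13 * 10^n / (n^7 * 52^n)
Step 2: By the root test, |a_n|^(1/n) = 13^(1/n) * 10 / (n^(7/n) * 52) -> 10/52 as n -> infinity (since 13^(1/n) -> 1 and n^(7/n) -> 1)
Step 3: R = 1/lim|a_n|^(1/n) = 52/10 = 26/5

26/5


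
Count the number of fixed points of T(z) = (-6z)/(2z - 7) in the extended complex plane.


Step 1: Fixed points satisfy T(z) = z
Step 2: 2z^2 - z = 0
Step 3: Discriminant = (-1)^2 - 4*2*0 = 1
Step 4: Number of fixed points = 2

2


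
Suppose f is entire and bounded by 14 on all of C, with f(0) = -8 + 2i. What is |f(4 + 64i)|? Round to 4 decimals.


Step 1: By Liouville's theorem, a bounded entire function is constant.
Step 2: f(z) = f(0) = -8 + 2i for all z.
Step 3: |f(w)| = |-8 + 2i| = sqrt(64 + 4)
Step 4: = 8.2462

8.2462


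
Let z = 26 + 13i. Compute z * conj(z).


Step 1: conj(z) = 26 - 13i
Step 2: z * conj(z) = 26^2 + 13^2
Step 3: = 676 + 169 = 845

845


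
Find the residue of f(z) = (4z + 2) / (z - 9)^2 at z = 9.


Step 1: Pole of order 2 at z = 9
Step 2: Res = lim d/dz [(z - 9)^2 * f(z)] as z -> 9
Step 3: (z - 9)^2 * f(z) = 4z + 2
Step 4: d/dz[4z + 2] = 4

4


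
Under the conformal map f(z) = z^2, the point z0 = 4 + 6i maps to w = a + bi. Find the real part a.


Step 1: z0 = 4 + 6i
Step 2: z0^2 = 4^2 - 6^2 + 48i
Step 3: real part = 16 - 36 = -20

-20


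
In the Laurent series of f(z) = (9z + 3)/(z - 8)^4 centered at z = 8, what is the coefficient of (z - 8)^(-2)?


Step 1: Write the numerator in powers of (z - 8): 9z + 3 = 9(z - 8) + (9*8 + 3) = 9(z - 8) + 75
Step 2: Divide by (z - 8)^4: f(z) = 75(z - 8)^(-4) + 9(z - 8)^(-3)
Step 3: This finite sum is the Laurent series of f about z = 8.
Step 4: Only the powers -4 and -3 appear, so the coefficient of (z - 8)^(-2) = 0

0


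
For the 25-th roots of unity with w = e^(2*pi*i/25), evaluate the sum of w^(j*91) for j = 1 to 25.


Step 1: The sum sum_{j=1}^{n} w^(k*j) equals n if n | k, else 0.
Step 2: Here n = 25, k = 91
Step 3: Does n divide k? 25 | 91 -> False
Step 4: Sum = 0

0


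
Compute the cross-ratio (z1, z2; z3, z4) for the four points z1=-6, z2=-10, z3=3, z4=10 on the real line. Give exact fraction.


Step 1: (z1-z3)(z2-z4) = (-9) * (-20) = 180
Step 2: (z1-z4)(z2-z3) = (-16) * (-13) = 208
Step 3: Cross-ratio = 180/208 = 45/52

45/52


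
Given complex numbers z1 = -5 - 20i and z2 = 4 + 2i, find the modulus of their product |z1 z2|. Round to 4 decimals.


Step 1: |z1| = sqrt((-5)^2 + (-20)^2) = sqrt(425)
Step 2: |z2| = sqrt(4^2 + 2^2) = sqrt(20)
Step 3: |z1*z2| = |z1|*|z2| = sqrt(425) * sqrt(20) = sqrt(425 * 20) = sqrt(8500)
Step 4: = 92.1954

92.1954


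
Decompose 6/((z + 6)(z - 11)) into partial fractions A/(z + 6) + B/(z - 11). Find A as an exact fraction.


Step 1: Multiply both sides by (z + 6) and set z = -6
Step 2: A = 6 / (-6 - 11)
Step 3: A = 6 / (-17)
Step 4: A = -6/17

-6/17


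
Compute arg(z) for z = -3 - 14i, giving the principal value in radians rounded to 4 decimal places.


Step 1: z = -3 - 14i
Step 2: arg(z) = atan2(-14, -3)
Step 3: arg(z) = -1.7819

-1.7819


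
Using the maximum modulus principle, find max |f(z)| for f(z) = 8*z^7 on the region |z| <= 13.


Step 1: On |z| = 13, |f(z)| = 8 * |z|^7 = 8 * 13^7
Step 2: By maximum modulus principle, maximum is on boundary.
Step 3: Maximum = 8 * 62748517 = 501988136

501988136


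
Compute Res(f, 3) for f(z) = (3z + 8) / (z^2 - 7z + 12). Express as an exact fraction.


Step 1: Q(z) = z^2 - 7z + 12 = (z - 3)(z - 4)
Step 2: Q'(z) = 2z - 7
Step 3: Q'(3) = -1, P(3) = 17
Step 4: Res = P(3)/Q'(3) = 17/(-1) = -17

-17


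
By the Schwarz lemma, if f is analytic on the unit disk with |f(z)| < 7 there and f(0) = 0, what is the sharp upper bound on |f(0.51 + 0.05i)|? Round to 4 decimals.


Step 1: g = f/7 maps D -> D with g(0) = 0, so by the Schwarz lemma |g(z)| <= |z|, i.e. |f(z)| <= 7|z|; this is sharp (f(z) = 7z).
Step 2: |z0|^2 = 0.51^2 + 0.05^2 = 0.2626
Step 3: |z0| = sqrt(0.2626) = 0.512445
Step 4: Best bound = 7 * |z0| = 7 * 0.512445 = 3.5871

3.5871


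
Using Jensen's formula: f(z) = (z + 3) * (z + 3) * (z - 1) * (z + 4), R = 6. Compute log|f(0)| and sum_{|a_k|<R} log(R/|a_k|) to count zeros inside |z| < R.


Jensen's formula: (1/2pi)*integral log|f(Re^it)|dt = log|f(0)| + sum_{|a_k|<R} log(R/|a_k|)
Step 1: f(0) = 3 * 3 * (-1) * 4 = -36
Step 2: log|f(0)| = log|-3| + log|-3| + log|1| + log|-4| = 3.5835
Step 3: Zeros inside |z| < 6: -3, -3, 1, -4
Step 4: Jensen sum = log(6/3) + log(6/3) + log(6/1) + log(6/4) = 3.5835
Step 5: n(R) = number of terms in the Jensen sum = count of zeros inside |z| < 6 = 4

4


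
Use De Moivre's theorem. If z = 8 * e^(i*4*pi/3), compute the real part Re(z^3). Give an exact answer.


Step 1: By De Moivre's theorem, z^3 = 8^3 * e^(i*3*4*pi/3) = 512 * (cos(4*pi) + i*sin(4*pi))
Step 2: |z|^3 = 8^3 = 512
Step 3: Reduce the angle mod 2*pi: 4*pi - 4*pi = 0
Step 4: cos(0) = 1
Step 5: Re(z^3) = 512 * 1 = 512

512


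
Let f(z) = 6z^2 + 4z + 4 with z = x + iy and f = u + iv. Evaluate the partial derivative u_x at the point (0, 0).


Step 1: f(z) = 6(x+iy)^2 + 4(x+iy) + 4
Step 2: u = 6(x^2 - y^2) + 4x + 4
Step 3: u_x = 12x + 4
Step 4: At (0, 0): u_x = 0 + 4 = 4

4


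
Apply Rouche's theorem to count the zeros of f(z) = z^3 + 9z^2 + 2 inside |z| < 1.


Step 1: On |z| = 1 the three terms have sizes |z^3| = 1^3 = 1, |9z^2| = 9*1^2 = 9, |2| = 2
Step 2: The dominant term is g(z) = 9z^2; let h(z) = z^3 + 2 so f = g + h
Step 3: On |z| = 1: |g| = 9 and |h| <= 1 + 2 = 3
Step 4: Since 9 > 3, |h| < |g| on |z| = 1, so by Rouche f has the same number of zeros as g inside |z| < 1
Step 5: g(z) = 9z^2 has 2 zeros (at the origin, multiplicity 2) inside |z| < 1. Answer = 2

2


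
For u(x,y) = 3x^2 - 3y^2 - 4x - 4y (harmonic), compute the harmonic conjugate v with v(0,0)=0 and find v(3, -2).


Step 1: v_x = -u_y = 6y + 4
Step 2: v_y = u_x = 6x - 4
Step 3: v = 6xy + 4x - 4y + C
Step 4: v(0,0) = 0 => C = 0
Step 5: v(3, -2) = -16

-16


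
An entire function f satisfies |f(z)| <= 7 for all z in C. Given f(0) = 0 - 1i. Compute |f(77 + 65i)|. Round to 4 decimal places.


Step 1: By Liouville's theorem, a bounded entire function is constant.
Step 2: f(z) = f(0) = 0 - 1i for all z.
Step 3: |f(w)| = |0 - 1i| = sqrt(0 + 1)
Step 4: = 1.0

1.0


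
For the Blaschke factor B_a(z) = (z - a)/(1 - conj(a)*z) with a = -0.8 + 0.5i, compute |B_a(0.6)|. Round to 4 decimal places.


Step 1: Numerator z0 - a = 0.6 - (-0.8 + 0.5i) = 1.4 - 0.5i
Step 2: Denominator 1 - conj(a)*z0 = 1 - (-0.8 - 0.5i)*0.6 = 1.48 + 0.3i
Step 3: |z0 - a|^2 = 1.4^2 + (-0.5)^2 = 2.21; |1 - conj(a)*z0|^2 = 1.48^2 + 0.3^2 = 2.2804
Step 4: |B_a(0.6)| = sqrt(2.21 / 2.2804) = sqrt(0.969128)
Step 5: = 0.9844

0.9844


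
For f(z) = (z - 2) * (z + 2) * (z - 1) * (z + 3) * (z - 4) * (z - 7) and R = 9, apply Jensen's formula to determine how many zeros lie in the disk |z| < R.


Jensen's formula: (1/2pi)*integral log|f(Re^it)|dt = log|f(0)| + sum_{|a_k|<R} log(R/|a_k|)
Step 1: f(0) = (-2) * 2 * (-1) * 3 * (-4) * (-7) = 336
Step 2: log|f(0)| = log|2| + log|-2| + log|1| + log|-3| + log|4| + log|7| = 5.8171
Step 3: Zeros inside |z| < 9: 2, -2, 1, -3, 4, 7
Step 4: Jensen sum = log(9/2) + log(9/2) + log(9/1) + log(9/3) + log(9/4) + log(9/7) = 7.3662
Step 5: n(R) = number of terms in the Jensen sum = count of zeros inside |z| < 9 = 6

6


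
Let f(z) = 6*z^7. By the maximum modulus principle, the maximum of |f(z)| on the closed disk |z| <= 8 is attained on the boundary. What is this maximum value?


Step 1: On |z| = 8, |f(z)| = 6 * |z|^7 = 6 * 8^7
Step 2: By maximum modulus principle, maximum is on boundary.
Step 3: Maximum = 6 * 2097152 = 12582912

12582912


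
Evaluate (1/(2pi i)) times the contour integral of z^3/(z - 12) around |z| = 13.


Step 1: f(z) = z^3, a = 12 is inside |z| = 13
Step 2: By Cauchy integral formula: (1/(2pi*i)) * integral = f(a)
Step 3: f(12) = 12^3 = 1728

1728


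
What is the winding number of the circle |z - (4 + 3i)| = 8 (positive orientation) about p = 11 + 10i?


Step 1: Center c = (4, 3), radius = 8
Step 2: |p - c|^2 = 7^2 + 7^2 = 98
Step 3: r^2 = 64
Step 4: |p-c| > r so winding number = 0

0


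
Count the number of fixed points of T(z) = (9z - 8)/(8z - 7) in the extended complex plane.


Step 1: Fixed points satisfy T(z) = z
Step 2: 8z^2 - 16z + 8 = 0
Step 3: Discriminant = (-16)^2 - 4*8*8 = 0
Step 4: Number of fixed points = 1

1


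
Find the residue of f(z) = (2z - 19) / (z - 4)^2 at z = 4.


Step 1: Pole of order 2 at z = 4
Step 2: Res = lim d/dz [(z - 4)^2 * f(z)] as z -> 4
Step 3: (z - 4)^2 * f(z) = 2z - 19
Step 4: d/dz[2z - 19] = 2

2


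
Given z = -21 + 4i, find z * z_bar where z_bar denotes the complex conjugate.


Step 1: conj(z) = -21 - 4i
Step 2: z * conj(z) = (-21)^2 + 4^2
Step 3: = 441 + 16 = 457

457


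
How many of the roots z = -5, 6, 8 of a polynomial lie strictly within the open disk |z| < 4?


Step 1: Check each root:
  z = -5: |-5| = 5 >= 4
  z = 6: |6| = 6 >= 4
  z = 8: |8| = 8 >= 4
Step 2: Count = 0

0


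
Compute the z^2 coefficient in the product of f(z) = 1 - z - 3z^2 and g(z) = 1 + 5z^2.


Step 1: z^2 term in f*g comes from: (1)*(5z^2) + (-z)*(0) + (-3z^2)*(1)
Step 2: = 5 + 0 - 3
Step 3: = 2

2


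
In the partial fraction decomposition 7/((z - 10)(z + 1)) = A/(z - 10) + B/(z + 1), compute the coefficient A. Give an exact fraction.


Step 1: Multiply both sides by (z - 10) and set z = 10
Step 2: A = 7 / (10 + 1)
Step 3: A = 7 / 11
Step 4: A = 7/11

7/11


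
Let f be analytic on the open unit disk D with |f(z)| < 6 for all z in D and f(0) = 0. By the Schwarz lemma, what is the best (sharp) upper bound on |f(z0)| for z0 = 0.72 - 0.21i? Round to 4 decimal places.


Step 1: g = f/6 maps D -> D with g(0) = 0, so by the Schwarz lemma |g(z)| <= |z|, i.e. |f(z)| <= 6|z|; this is sharp (f(z) = 6z).
Step 2: |z0|^2 = 0.72^2 + (-0.21)^2 = 0.5625
Step 3: |z0| = sqrt(0.5625) = 0.75
Step 4: Best bound = 6 * |z0| = 6 * 0.75 = 4.5

4.5


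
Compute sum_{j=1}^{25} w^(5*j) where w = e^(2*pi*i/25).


Step 1: The sum sum_{j=1}^{n} w^(k*j) equals n if n | k, else 0.
Step 2: Here n = 25, k = 5
Step 3: Does n divide k? 25 | 5 -> False
Step 4: Sum = 0

0


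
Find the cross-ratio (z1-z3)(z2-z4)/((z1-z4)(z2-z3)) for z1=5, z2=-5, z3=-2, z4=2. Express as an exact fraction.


Step 1: (z1-z3)(z2-z4) = 7 * (-7) = -49
Step 2: (z1-z4)(z2-z3) = 3 * (-3) = -9
Step 3: Cross-ratio = 49/9 = 49/9

49/9


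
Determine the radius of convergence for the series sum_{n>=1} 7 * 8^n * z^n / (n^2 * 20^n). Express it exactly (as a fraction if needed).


Step 1: General term a_n = 7 * 8^n / (n^2 * 20^n)
Step 2: By the root test, |a_n|^(1/n) = 7^(1/n) * 8 / (n^(2/n) * 20) -> 8/20 as n -> infinity (since 7^(1/n) -> 1 and n^(2/n) -> 1)
Step 3: R = 1/lim|a_n|^(1/n) = 20/8 = 5/2

5/2


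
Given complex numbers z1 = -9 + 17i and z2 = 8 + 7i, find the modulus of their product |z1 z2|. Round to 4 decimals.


Step 1: |z1| = sqrt((-9)^2 + 17^2) = sqrt(370)
Step 2: |z2| = sqrt(8^2 + 7^2) = sqrt(113)
Step 3: |z1*z2| = |z1|*|z2| = sqrt(370) * sqrt(113) = sqrt(370 * 113) = sqrt(41810)
Step 4: = 204.4749

204.4749


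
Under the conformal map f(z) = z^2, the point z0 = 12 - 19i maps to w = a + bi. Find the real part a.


Step 1: z0 = 12 - 19i
Step 2: z0^2 = 12^2 - (-19)^2 - 456i
Step 3: real part = 144 - 361 = -217

-217


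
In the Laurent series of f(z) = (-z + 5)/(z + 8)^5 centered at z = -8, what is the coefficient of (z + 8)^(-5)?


Step 1: Write the numerator in powers of (z + 8): -z + 5 = -(z + 8) + (-1*(-8) + 5) = -(z + 8) + 13
Step 2: Divide by (z + 8)^5: f(z) = 13(z + 8)^(-5) - (z + 8)^(-4)
Step 3: This finite sum is the Laurent series of f about z = -8.
Step 4: Coefficient of (z + 8)^(-5) = -1*(-8) + 5 = 13

13


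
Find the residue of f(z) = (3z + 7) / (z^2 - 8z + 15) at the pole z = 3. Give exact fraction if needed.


Step 1: Q(z) = z^2 - 8z + 15 = (z - 3)(z - 5)
Step 2: Q'(z) = 2z - 8
Step 3: Q'(3) = -2, P(3) = 16
Step 4: Res = P(3)/Q'(3) = 16/(-2) = -8

-8


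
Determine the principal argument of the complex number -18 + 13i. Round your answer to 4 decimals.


Step 1: z = -18 + 13i
Step 2: arg(z) = atan2(13, -18)
Step 3: arg(z) = 2.5161

2.5161


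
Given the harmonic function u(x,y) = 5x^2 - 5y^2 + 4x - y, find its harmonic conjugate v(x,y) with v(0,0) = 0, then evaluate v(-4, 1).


Step 1: v_x = -u_y = 10y + 1
Step 2: v_y = u_x = 10x + 4
Step 3: v = 10xy + x + 4y + C
Step 4: v(0,0) = 0 => C = 0
Step 5: v(-4, 1) = -40

-40


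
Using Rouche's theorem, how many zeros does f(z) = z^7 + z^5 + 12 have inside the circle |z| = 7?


Step 1: On |z| = 7 the three terms have sizes |z^7| = 7^7 = 823543, |z^5| = 7^5 = 16807, |12| = 12
Step 2: The dominant term is g(z) = z^7; let h(z) = z^5 + 12 so f = g + h
Step 3: On |z| = 7: |g| = 823543 and |h| <= 16807 + 12 = 16819
Step 4: Since 823543 > 16819, |h| < |g| on |z| = 7, so by Rouche f has the same number of zeros as g inside |z| < 7
Step 5: g(z) = z^7 has 7 zeros (all at the origin) inside |z| < 7. Answer = 7

7
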